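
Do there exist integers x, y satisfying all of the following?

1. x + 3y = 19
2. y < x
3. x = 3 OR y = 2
Yes

Take x = 13, y = 2. Substituting into each constraint:
  (1) 13 + 3(2) = 19 ✓
  (2) 2 < 13 ✓
  (3) y = 2, target 2 ✓ (second branch holds)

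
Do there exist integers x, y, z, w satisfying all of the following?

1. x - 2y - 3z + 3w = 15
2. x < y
Yes

Take x = 1, y = 2, z = 0, w = 6. Substituting into each constraint:
  (1) 1 - 2(2) - 3(0) + 3(6) = 15 ✓
  (2) 1 < 2 ✓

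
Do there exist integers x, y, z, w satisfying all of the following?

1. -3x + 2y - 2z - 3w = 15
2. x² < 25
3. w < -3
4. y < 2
Yes

Take x = 0, y = 1, z = 1, w = -5. Substituting into each constraint:
  (1) -3(0) + 2(1) - 2(1) - 3(-5) = 15 ✓
  (2) x² = (0)² = 0, and 0 < 25 ✓
  (3) -5 < -3 ✓
  (4) 1 < 2 ✓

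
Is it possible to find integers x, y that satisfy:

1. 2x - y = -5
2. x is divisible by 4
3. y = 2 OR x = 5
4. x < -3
No

A contradictory subset is {2x - y = -5, y = 2 OR x = 5, x < -3}. No integer assignment can satisfy these jointly:

  - 2x - y = -5: is a linear equation tying the variables together
  - y = 2 OR x = 5: forces a choice: either y = 2 or x = 5
  - x < -3: bounds one variable relative to a constant

Split on the disjunction (y = 2 OR x = 5):
  • If y = 2: with y = 2, every remaining term of the linear equation is divisible by 2, so the left side is ≡ 0 (mod 2); but the right side -3 ≡ 1 (mod 2). No integers can satisfy it.
  • If x = 5: this contradicts the bound x ≤ -4.
Both branches are infeasible, so the system has no integer solution.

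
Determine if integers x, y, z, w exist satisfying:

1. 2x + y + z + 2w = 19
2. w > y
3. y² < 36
Yes

Take x = 10, y = -1, z = 0, w = 0. Substituting into each constraint:
  (1) 2(10) + (-1) + 0 + 2(0) = 19 ✓
  (2) 0 > -1 ✓
  (3) y² = (-1)² = 1, and 1 < 36 ✓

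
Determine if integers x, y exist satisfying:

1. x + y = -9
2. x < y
Yes

Take x = -9, y = 0. Substituting into each constraint:
  (1) (-9) + 0 = -9 ✓
  (2) -9 < 0 ✓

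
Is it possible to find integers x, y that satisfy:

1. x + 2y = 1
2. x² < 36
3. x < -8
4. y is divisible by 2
No

A contradictory subset is {x² < 36, x < -8}. No integer assignment can satisfy these jointly:

  - x² < 36: restricts x to |x| ≤ 5
  - x < -8: bounds one variable relative to a constant

Direct contradiction: the bounds on x require x ≥ -5 and x ≤ -9 simultaneously, which is empty.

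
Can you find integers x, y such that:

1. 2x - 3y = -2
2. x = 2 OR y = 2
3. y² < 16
Yes

Take x = 2, y = 2. Substituting into each constraint:
  (1) 2(2) - 3(2) = -2 ✓
  (2) x = 2, target 2 ✓ (first branch holds)
  (3) y² = (2)² = 4, and 4 < 16 ✓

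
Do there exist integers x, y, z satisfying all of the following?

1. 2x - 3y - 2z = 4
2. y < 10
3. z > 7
Yes

Take x = 10, y = 0, z = 8. Substituting into each constraint:
  (1) 2(10) - 3(0) - 2(8) = 4 ✓
  (2) 0 < 10 ✓
  (3) 8 > 7 ✓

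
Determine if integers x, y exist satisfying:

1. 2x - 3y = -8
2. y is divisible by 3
Yes

Take x = -4, y = 0. Substituting into each constraint:
  (1) 2(-4) - 3(0) = -8 ✓
  (2) 0 = 3 × 0, remainder 0 ✓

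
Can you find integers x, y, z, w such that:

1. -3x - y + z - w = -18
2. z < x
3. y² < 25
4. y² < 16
Yes

Take x = 8, y = 0, z = 7, w = 1. Substituting into each constraint:
  (1) -3(8) + 0 + 7 + (-1) = -18 ✓
  (2) 7 < 8 ✓
  (3) y² = (0)² = 0, and 0 < 25 ✓
  (4) y² = (0)² = 0, and 0 < 16 ✓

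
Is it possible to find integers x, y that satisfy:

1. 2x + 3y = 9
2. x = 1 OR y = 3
Yes

Take x = 0, y = 3. Substituting into each constraint:
  (1) 2(0) + 3(3) = 9 ✓
  (2) y = 3, target 3 ✓ (second branch holds)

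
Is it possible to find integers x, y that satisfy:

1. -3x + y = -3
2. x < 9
Yes

Take x = 1, y = 0. Substituting into each constraint:
  (1) -3(1) + 0 = -3 ✓
  (2) 1 < 9 ✓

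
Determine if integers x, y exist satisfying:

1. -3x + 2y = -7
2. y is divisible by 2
Yes

Take x = 1, y = -2. Substituting into each constraint:
  (1) -3(1) + 2(-2) = -7 ✓
  (2) -2 = 2 × -1, remainder 0 ✓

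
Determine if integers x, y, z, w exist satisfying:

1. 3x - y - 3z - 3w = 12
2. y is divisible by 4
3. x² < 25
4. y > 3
Yes

Take x = -1, y = 12, z = -4, w = -5. Substituting into each constraint:
  (1) 3(-1) + (-12) - 3(-4) - 3(-5) = 12 ✓
  (2) 12 = 4 × 3, remainder 0 ✓
  (3) x² = (-1)² = 1, and 1 < 25 ✓
  (4) 12 > 3 ✓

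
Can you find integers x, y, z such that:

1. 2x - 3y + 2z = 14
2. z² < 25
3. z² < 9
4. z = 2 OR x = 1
Yes

Take x = 1, y = -4, z = 0. Substituting into each constraint:
  (1) 2(1) - 3(-4) + 2(0) = 14 ✓
  (2) z² = (0)² = 0, and 0 < 25 ✓
  (3) z² = (0)² = 0, and 0 < 9 ✓
  (4) x = 1, target 1 ✓ (second branch holds)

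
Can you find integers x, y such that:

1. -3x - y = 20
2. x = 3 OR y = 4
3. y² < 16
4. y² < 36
No

A contradictory subset is {-3x - y = 20, x = 3 OR y = 4, y² < 16}. No integer assignment can satisfy these jointly:

  - -3x - y = 20: is a linear equation tying the variables together
  - x = 3 OR y = 4: forces a choice: either x = 3 or y = 4
  - y² < 16: restricts y to |y| ≤ 3

Split on the disjunction (x = 3 OR y = 4):
  • If x = 3: the equation forces y = -29, but y² < 16 requires |y| ≤ 3.
  • If y = 4: this contradicts y² < 16, which requires |y| ≤ 3.
Both branches are infeasible, so the system has no integer solution.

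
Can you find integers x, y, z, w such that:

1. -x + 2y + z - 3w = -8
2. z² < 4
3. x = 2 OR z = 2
Yes

Take x = 2, y = -3, z = 0, w = 0. Substituting into each constraint:
  (1) (-2) + 2(-3) + 0 - 3(0) = -8 ✓
  (2) z² = (0)² = 0, and 0 < 4 ✓
  (3) x = 2, target 2 ✓ (first branch holds)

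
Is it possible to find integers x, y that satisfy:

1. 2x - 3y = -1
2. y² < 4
Yes

Take x = 1, y = 1. Substituting into each constraint:
  (1) 2(1) - 3(1) = -1 ✓
  (2) y² = (1)² = 1, and 1 < 4 ✓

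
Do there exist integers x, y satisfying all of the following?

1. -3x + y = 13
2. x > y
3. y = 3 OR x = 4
No

The full constraint system is jointly infeasible over the integers. Each constraint and what it forces:

  - -3x + y = 13: is a linear equation tying the variables together
  - x > y: bounds one variable relative to another variable
  - y = 3 OR x = 4: forces a choice: either y = 3 or x = 4

Split on the disjunction (y = 3 OR x = 4):
  • If y = 3: with y = 3, every remaining term of the linear equation is divisible by 3, so the left side is ≡ 0 (mod 3); but the right side 10 ≡ 1 (mod 3). No integers can satisfy it.
  • If x = 4: the equation forces y = 25, giving (x, y) = (4, 25), which violates x > y.
Both branches are infeasible, so the system has no integer solution.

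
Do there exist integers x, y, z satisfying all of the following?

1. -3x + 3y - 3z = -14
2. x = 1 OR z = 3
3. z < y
No

Even the single constraint (-3x + 3y - 3z = -14) is infeasible over the integers.

  - -3x + 3y - 3z = -14: every term on the left is divisible by 3, so the LHS ≡ 0 (mod 3), but the RHS -14 is not — no integer solution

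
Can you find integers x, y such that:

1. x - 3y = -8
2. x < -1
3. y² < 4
Yes

Take x = -8, y = 0. Substituting into each constraint:
  (1) (-8) - 3(0) = -8 ✓
  (2) -8 < -1 ✓
  (3) y² = (0)² = 0, and 0 < 4 ✓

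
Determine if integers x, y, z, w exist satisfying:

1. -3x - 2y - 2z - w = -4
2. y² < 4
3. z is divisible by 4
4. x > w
Yes

Take x = 2, y = -1, z = 0, w = 0. Substituting into each constraint:
  (1) -3(2) - 2(-1) - 2(0) + 0 = -4 ✓
  (2) y² = (-1)² = 1, and 1 < 4 ✓
  (3) 0 = 4 × 0, remainder 0 ✓
  (4) 2 > 0 ✓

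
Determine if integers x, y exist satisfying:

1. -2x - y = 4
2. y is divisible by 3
Yes

Take x = -2, y = 0. Substituting into each constraint:
  (1) -2(-2) + 0 = 4 ✓
  (2) 0 = 3 × 0, remainder 0 ✓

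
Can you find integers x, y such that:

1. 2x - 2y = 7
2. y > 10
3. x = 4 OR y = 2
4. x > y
No

Even the single constraint (2x - 2y = 7) is infeasible over the integers.

  - 2x - 2y = 7: every term on the left is divisible by 2, so the LHS ≡ 0 (mod 2), but the RHS 7 is not — no integer solution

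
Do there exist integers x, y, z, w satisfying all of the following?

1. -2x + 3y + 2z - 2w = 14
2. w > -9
Yes

Take x = 2, y = 6, z = 0, w = 0. Substituting into each constraint:
  (1) -2(2) + 3(6) + 2(0) - 2(0) = 14 ✓
  (2) 0 > -9 ✓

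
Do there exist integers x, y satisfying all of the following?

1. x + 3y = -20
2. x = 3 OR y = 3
Yes

Take x = -29, y = 3. Substituting into each constraint:
  (1) (-29) + 3(3) = -20 ✓
  (2) y = 3, target 3 ✓ (second branch holds)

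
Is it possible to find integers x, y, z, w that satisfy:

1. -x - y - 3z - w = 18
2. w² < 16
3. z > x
Yes

Take x = 0, y = -21, z = 1, w = 0. Substituting into each constraint:
  (1) 0 + 21 - 3(1) + 0 = 18 ✓
  (2) w² = (0)² = 0, and 0 < 16 ✓
  (3) 1 > 0 ✓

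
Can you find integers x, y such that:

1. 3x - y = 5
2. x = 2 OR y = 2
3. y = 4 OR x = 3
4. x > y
No

A contradictory subset is {3x - y = 5, y = 4 OR x = 3, x > y}. No integer assignment can satisfy these jointly:

  - 3x - y = 5: is a linear equation tying the variables together
  - y = 4 OR x = 3: forces a choice: either y = 4 or x = 3
  - x > y: bounds one variable relative to another variable

Split on the disjunction (y = 4 OR x = 3):
  • If y = 4: the equation forces x = 3, giving (y, x) = (4, 3), which violates x > y.
  • If x = 3: the equation forces y = 4, giving (x, y) = (3, 4), which violates x > y.
Both branches are infeasible, so the system has no integer solution.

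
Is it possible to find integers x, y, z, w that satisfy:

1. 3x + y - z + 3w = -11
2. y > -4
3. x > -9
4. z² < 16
Yes

Take x = 0, y = 0, z = 2, w = -3. Substituting into each constraint:
  (1) 3(0) + 0 + (-2) + 3(-3) = -11 ✓
  (2) 0 > -4 ✓
  (3) 0 > -9 ✓
  (4) z² = (2)² = 4, and 4 < 16 ✓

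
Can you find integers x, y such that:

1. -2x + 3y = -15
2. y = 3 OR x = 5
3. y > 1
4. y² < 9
No

The full constraint system is jointly infeasible over the integers. Each constraint and what it forces:

  - -2x + 3y = -15: is a linear equation tying the variables together
  - y = 3 OR x = 5: forces a choice: either y = 3 or x = 5
  - y > 1: bounds one variable relative to a constant
  - y² < 9: restricts y to |y| ≤ 2

Split on the disjunction (y = 3 OR x = 5):
  • If y = 3: this contradicts y² < 9, which requires |y| ≤ 2.
  • If x = 5: with x = 5, every remaining term of the linear equation is divisible by 3, so the left side is ≡ 0 (mod 3); but the right side -5 ≡ 1 (mod 3). No integers can satisfy it.
Both branches are infeasible, so the system has no integer solution.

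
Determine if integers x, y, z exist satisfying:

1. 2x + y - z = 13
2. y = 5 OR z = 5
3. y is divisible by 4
Yes

Take x = 9, y = 0, z = 5. Substituting into each constraint:
  (1) 2(9) + 0 + (-5) = 13 ✓
  (2) z = 5, target 5 ✓ (second branch holds)
  (3) 0 = 4 × 0, remainder 0 ✓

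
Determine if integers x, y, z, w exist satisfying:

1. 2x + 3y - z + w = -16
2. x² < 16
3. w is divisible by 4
Yes

Take x = 2, y = -8, z = -4, w = 0. Substituting into each constraint:
  (1) 2(2) + 3(-8) + 4 + 0 = -16 ✓
  (2) x² = (2)² = 4, and 4 < 16 ✓
  (3) 0 = 4 × 0, remainder 0 ✓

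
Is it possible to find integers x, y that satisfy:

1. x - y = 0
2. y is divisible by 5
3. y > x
No

A contradictory subset is {x - y = 0, y > x}. No integer assignment can satisfy these jointly:

  - x - y = 0: is a linear equation tying the variables together
  - y > x: bounds one variable relative to another variable

From the equation, x − y = 0, i.e. y − x = 0; but y > x requires y − x ≥ 1. Contradiction.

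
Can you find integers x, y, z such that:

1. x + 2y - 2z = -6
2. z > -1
Yes

Take x = -6, y = 0, z = 0. Substituting into each constraint:
  (1) (-6) + 2(0) - 2(0) = -6 ✓
  (2) 0 > -1 ✓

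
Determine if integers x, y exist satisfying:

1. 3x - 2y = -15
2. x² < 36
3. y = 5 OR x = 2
No

A contradictory subset is {3x - 2y = -15, y = 5 OR x = 2}. No integer assignment can satisfy these jointly:

  - 3x - 2y = -15: is a linear equation tying the variables together
  - y = 5 OR x = 2: forces a choice: either y = 5 or x = 2

Split on the disjunction (y = 5 OR x = 2):
  • If y = 5: with y = 5, every remaining term of the linear equation is divisible by 3, so the left side is ≡ 0 (mod 3); but the right side -5 ≡ 1 (mod 3). No integers can satisfy it.
  • If x = 2: with x = 2, every remaining term of the linear equation is divisible by 2, so the left side is ≡ 0 (mod 2); but the right side -21 ≡ 1 (mod 2). No integers can satisfy it.
Both branches are infeasible, so the system has no integer solution.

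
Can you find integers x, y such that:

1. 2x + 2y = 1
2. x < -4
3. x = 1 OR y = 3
No

Even the single constraint (2x + 2y = 1) is infeasible over the integers.

  - 2x + 2y = 1: every term on the left is divisible by 2, so the LHS ≡ 0 (mod 2), but the RHS 1 is not — no integer solution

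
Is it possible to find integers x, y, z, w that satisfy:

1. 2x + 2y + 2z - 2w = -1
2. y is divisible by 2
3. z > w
No

Even the single constraint (2x + 2y + 2z - 2w = -1) is infeasible over the integers.

  - 2x + 2y + 2z - 2w = -1: every term on the left is divisible by 2, so the LHS ≡ 0 (mod 2), but the RHS -1 is not — no integer solution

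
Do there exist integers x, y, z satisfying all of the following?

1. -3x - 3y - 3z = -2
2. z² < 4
No

Even the single constraint (-3x - 3y - 3z = -2) is infeasible over the integers.

  - -3x - 3y - 3z = -2: every term on the left is divisible by 3, so the LHS ≡ 0 (mod 3), but the RHS -2 is not — no integer solution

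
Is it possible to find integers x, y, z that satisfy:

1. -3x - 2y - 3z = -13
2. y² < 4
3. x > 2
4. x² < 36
Yes

Take x = 5, y = -1, z = 0. Substituting into each constraint:
  (1) -3(5) - 2(-1) - 3(0) = -13 ✓
  (2) y² = (-1)² = 1, and 1 < 4 ✓
  (3) 5 > 2 ✓
  (4) x² = (5)² = 25, and 25 < 36 ✓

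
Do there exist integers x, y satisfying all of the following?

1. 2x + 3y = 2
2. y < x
Yes

Take x = 1, y = 0. Substituting into each constraint:
  (1) 2(1) + 3(0) = 2 ✓
  (2) 0 < 1 ✓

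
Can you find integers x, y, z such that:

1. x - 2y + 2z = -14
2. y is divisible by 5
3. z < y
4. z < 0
Yes

Take x = -12, y = 0, z = -1. Substituting into each constraint:
  (1) (-12) - 2(0) + 2(-1) = -14 ✓
  (2) 0 = 5 × 0, remainder 0 ✓
  (3) -1 < 0 ✓
  (4) -1 < 0 ✓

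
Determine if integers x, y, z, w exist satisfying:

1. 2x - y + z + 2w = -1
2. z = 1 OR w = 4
Yes

Take x = 0, y = 0, z = -9, w = 4. Substituting into each constraint:
  (1) 2(0) + 0 + (-9) + 2(4) = -1 ✓
  (2) w = 4, target 4 ✓ (second branch holds)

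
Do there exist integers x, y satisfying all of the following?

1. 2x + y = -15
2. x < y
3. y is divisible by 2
No

A contradictory subset is {2x + y = -15, y is divisible by 2}. No integer assignment can satisfy these jointly:

  - 2x + y = -15: is a linear equation tying the variables together
  - y is divisible by 2: restricts y to multiples of 2

Modular obstruction: writing y = 2y', every remaining term of the linear equation is divisible by 2, so the left side is ≡ 0 (mod 2); but the right side -15 ≡ 1 (mod 2). No integers can satisfy it.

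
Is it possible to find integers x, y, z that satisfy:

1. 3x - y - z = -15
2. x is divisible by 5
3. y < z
Yes

Take x = -10, y = -8, z = -7. Substituting into each constraint:
  (1) 3(-10) + 8 + 7 = -15 ✓
  (2) -10 = 5 × -2, remainder 0 ✓
  (3) -8 < -7 ✓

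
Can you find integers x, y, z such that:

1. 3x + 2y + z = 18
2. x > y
Yes

Take x = 0, y = -1, z = 20. Substituting into each constraint:
  (1) 3(0) + 2(-1) + 20 = 18 ✓
  (2) 0 > -1 ✓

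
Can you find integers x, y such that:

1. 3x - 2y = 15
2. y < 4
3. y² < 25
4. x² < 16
Yes

Take x = 3, y = -3. Substituting into each constraint:
  (1) 3(3) - 2(-3) = 15 ✓
  (2) -3 < 4 ✓
  (3) y² = (-3)² = 9, and 9 < 25 ✓
  (4) x² = (3)² = 9, and 9 < 16 ✓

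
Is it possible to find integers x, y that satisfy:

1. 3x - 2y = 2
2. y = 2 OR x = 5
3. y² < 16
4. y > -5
Yes

Take x = 2, y = 2. Substituting into each constraint:
  (1) 3(2) - 2(2) = 2 ✓
  (2) y = 2, target 2 ✓ (first branch holds)
  (3) y² = (2)² = 4, and 4 < 16 ✓
  (4) 2 > -5 ✓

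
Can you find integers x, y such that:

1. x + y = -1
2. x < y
Yes

Take x = -1, y = 0. Substituting into each constraint:
  (1) (-1) + 0 = -1 ✓
  (2) -1 < 0 ✓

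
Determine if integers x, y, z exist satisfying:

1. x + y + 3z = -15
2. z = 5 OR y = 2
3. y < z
Yes

Take x = -34, y = 4, z = 5. Substituting into each constraint:
  (1) (-34) + 4 + 3(5) = -15 ✓
  (2) z = 5, target 5 ✓ (first branch holds)
  (3) 4 < 5 ✓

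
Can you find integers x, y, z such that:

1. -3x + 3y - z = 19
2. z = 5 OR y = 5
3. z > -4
Yes

Take x = -1, y = 5, z = -1. Substituting into each constraint:
  (1) -3(-1) + 3(5) + 1 = 19 ✓
  (2) y = 5, target 5 ✓ (second branch holds)
  (3) -1 > -4 ✓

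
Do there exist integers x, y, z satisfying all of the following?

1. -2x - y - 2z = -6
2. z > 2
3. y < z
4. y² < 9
Yes

Take x = 0, y = 0, z = 3. Substituting into each constraint:
  (1) -2(0) + 0 - 2(3) = -6 ✓
  (2) 3 > 2 ✓
  (3) 0 < 3 ✓
  (4) y² = (0)² = 0, and 0 < 9 ✓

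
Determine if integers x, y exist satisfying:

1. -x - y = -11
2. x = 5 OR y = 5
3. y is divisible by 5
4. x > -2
Yes

Take x = 6, y = 5. Substituting into each constraint:
  (1) (-6) + (-5) = -11 ✓
  (2) y = 5, target 5 ✓ (second branch holds)
  (3) 5 = 5 × 1, remainder 0 ✓
  (4) 6 > -2 ✓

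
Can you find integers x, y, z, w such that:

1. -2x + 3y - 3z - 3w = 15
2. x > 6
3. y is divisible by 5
Yes

Take x = 9, y = 0, z = -11, w = 0. Substituting into each constraint:
  (1) -2(9) + 3(0) - 3(-11) - 3(0) = 15 ✓
  (2) 9 > 6 ✓
  (3) 0 = 5 × 0, remainder 0 ✓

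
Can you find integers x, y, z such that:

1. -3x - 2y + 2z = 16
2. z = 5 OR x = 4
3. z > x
Yes

Take x = 4, y = -8, z = 6. Substituting into each constraint:
  (1) -3(4) - 2(-8) + 2(6) = 16 ✓
  (2) x = 4, target 4 ✓ (second branch holds)
  (3) 6 > 4 ✓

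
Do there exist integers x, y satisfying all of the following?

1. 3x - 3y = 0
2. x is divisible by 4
Yes

Take x = 0, y = 0. Substituting into each constraint:
  (1) 3(0) - 3(0) = 0 ✓
  (2) 0 = 4 × 0, remainder 0 ✓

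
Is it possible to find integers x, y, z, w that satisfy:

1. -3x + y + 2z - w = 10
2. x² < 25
Yes

Take x = -2, y = 0, z = 2, w = 0. Substituting into each constraint:
  (1) -3(-2) + 0 + 2(2) + 0 = 10 ✓
  (2) x² = (-2)² = 4, and 4 < 25 ✓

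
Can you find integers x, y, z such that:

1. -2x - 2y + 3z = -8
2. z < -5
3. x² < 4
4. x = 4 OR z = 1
No

A contradictory subset is {z < -5, x² < 4, x = 4 OR z = 1}. No integer assignment can satisfy these jointly:

  - z < -5: bounds one variable relative to a constant
  - x² < 4: restricts x to |x| ≤ 1
  - x = 4 OR z = 1: forces a choice: either x = 4 or z = 1

Split on the disjunction (x = 4 OR z = 1):
  • If x = 4: this contradicts x² < 4, which requires |x| ≤ 1.
  • If z = 1: this contradicts the bound z ≤ -6.
Both branches are infeasible, so the system has no integer solution.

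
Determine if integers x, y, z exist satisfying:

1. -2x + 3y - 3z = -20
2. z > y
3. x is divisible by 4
Yes

Take x = -8, y = -1, z = 11. Substituting into each constraint:
  (1) -2(-8) + 3(-1) - 3(11) = -20 ✓
  (2) 11 > -1 ✓
  (3) -8 = 4 × -2, remainder 0 ✓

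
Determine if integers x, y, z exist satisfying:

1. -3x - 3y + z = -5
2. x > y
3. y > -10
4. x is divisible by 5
Yes

Take x = 0, y = -1, z = -8. Substituting into each constraint:
  (1) -3(0) - 3(-1) + (-8) = -5 ✓
  (2) 0 > -1 ✓
  (3) -1 > -10 ✓
  (4) 0 = 5 × 0, remainder 0 ✓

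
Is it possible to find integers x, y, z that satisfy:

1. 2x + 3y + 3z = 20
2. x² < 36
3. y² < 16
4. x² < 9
Yes

Take x = 1, y = 0, z = 6. Substituting into each constraint:
  (1) 2(1) + 3(0) + 3(6) = 20 ✓
  (2) x² = (1)² = 1, and 1 < 36 ✓
  (3) y² = (0)² = 0, and 0 < 16 ✓
  (4) x² = (1)² = 1, and 1 < 9 ✓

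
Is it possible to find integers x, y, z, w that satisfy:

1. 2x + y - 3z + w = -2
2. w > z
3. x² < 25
Yes

Take x = 0, y = -5, z = -1, w = 0. Substituting into each constraint:
  (1) 2(0) + (-5) - 3(-1) + 0 = -2 ✓
  (2) 0 > -1 ✓
  (3) x² = (0)² = 0, and 0 < 25 ✓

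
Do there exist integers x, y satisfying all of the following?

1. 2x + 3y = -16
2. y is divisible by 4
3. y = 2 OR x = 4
Yes

Take x = 4, y = -8. Substituting into each constraint:
  (1) 2(4) + 3(-8) = -16 ✓
  (2) -8 = 4 × -2, remainder 0 ✓
  (3) x = 4, target 4 ✓ (second branch holds)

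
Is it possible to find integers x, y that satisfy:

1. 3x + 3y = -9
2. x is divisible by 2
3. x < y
Yes

Take x = -2, y = -1. Substituting into each constraint:
  (1) 3(-2) + 3(-1) = -9 ✓
  (2) -2 = 2 × -1, remainder 0 ✓
  (3) -2 < -1 ✓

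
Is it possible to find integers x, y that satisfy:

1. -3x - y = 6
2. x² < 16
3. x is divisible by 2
Yes

Take x = 0, y = -6. Substituting into each constraint:
  (1) -3(0) + 6 = 6 ✓
  (2) x² = (0)² = 0, and 0 < 16 ✓
  (3) 0 = 2 × 0, remainder 0 ✓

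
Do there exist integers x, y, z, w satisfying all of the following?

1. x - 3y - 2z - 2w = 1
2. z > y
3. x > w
Yes

Take x = 0, y = -1, z = 2, w = -1. Substituting into each constraint:
  (1) 0 - 3(-1) - 2(2) - 2(-1) = 1 ✓
  (2) 2 > -1 ✓
  (3) 0 > -1 ✓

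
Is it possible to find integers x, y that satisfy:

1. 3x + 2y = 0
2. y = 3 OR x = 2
Yes

Take x = -2, y = 3. Substituting into each constraint:
  (1) 3(-2) + 2(3) = 0 ✓
  (2) y = 3, target 3 ✓ (first branch holds)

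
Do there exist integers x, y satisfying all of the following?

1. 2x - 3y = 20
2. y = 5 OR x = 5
No

The full constraint system is jointly infeasible over the integers. Each constraint and what it forces:

  - 2x - 3y = 20: is a linear equation tying the variables together
  - y = 5 OR x = 5: forces a choice: either y = 5 or x = 5

Split on the disjunction (y = 5 OR x = 5):
  • If y = 5: with y = 5, every remaining term of the linear equation is divisible by 2, so the left side is ≡ 0 (mod 2); but the right side 35 ≡ 1 (mod 2). No integers can satisfy it.
  • If x = 5: with x = 5, every remaining term of the linear equation is divisible by 3, so the left side is ≡ 0 (mod 3); but the right side 10 ≡ 1 (mod 3). No integers can satisfy it.
Both branches are infeasible, so the system has no integer solution.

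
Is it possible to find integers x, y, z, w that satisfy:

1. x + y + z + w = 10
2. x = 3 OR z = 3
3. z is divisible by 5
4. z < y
Yes

Take x = 3, y = 1, z = 0, w = 6. Substituting into each constraint:
  (1) 3 + 1 + 0 + 6 = 10 ✓
  (2) x = 3, target 3 ✓ (first branch holds)
  (3) 0 = 5 × 0, remainder 0 ✓
  (4) 0 < 1 ✓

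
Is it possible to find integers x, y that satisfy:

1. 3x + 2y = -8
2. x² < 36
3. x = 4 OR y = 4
Yes

Take x = 4, y = -10. Substituting into each constraint:
  (1) 3(4) + 2(-10) = -8 ✓
  (2) x² = (4)² = 16, and 16 < 36 ✓
  (3) x = 4, target 4 ✓ (first branch holds)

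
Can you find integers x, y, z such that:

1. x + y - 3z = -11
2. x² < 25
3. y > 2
Yes

Take x = 0, y = 4, z = 5. Substituting into each constraint:
  (1) 0 + 4 - 3(5) = -11 ✓
  (2) x² = (0)² = 0, and 0 < 25 ✓
  (3) 4 > 2 ✓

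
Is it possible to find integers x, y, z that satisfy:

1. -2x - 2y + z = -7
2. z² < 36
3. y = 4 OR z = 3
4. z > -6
Yes

Take x = 0, y = 5, z = 3. Substituting into each constraint:
  (1) -2(0) - 2(5) + 3 = -7 ✓
  (2) z² = (3)² = 9, and 9 < 36 ✓
  (3) z = 3, target 3 ✓ (second branch holds)
  (4) 3 > -6 ✓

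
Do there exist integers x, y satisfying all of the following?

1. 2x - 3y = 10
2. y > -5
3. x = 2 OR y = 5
Yes

Take x = 2, y = -2. Substituting into each constraint:
  (1) 2(2) - 3(-2) = 10 ✓
  (2) -2 > -5 ✓
  (3) x = 2, target 2 ✓ (first branch holds)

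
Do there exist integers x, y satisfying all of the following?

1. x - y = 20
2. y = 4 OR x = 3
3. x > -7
Yes

Take x = 24, y = 4. Substituting into each constraint:
  (1) 24 + (-4) = 20 ✓
  (2) y = 4, target 4 ✓ (first branch holds)
  (3) 24 > -7 ✓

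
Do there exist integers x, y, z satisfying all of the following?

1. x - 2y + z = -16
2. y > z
Yes

Take x = -15, y = 0, z = -1. Substituting into each constraint:
  (1) (-15) - 2(0) + (-1) = -16 ✓
  (2) 0 > -1 ✓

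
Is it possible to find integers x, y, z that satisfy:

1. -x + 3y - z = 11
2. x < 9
Yes

Take x = 1, y = 4, z = 0. Substituting into each constraint:
  (1) (-1) + 3(4) + 0 = 11 ✓
  (2) 1 < 9 ✓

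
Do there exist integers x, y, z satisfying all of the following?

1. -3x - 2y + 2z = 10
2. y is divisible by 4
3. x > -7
Yes

Take x = 0, y = 0, z = 5. Substituting into each constraint:
  (1) -3(0) - 2(0) + 2(5) = 10 ✓
  (2) 0 = 4 × 0, remainder 0 ✓
  (3) 0 > -7 ✓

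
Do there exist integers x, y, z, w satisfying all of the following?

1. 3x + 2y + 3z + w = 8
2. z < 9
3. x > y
Yes

Take x = 1, y = 0, z = 0, w = 5. Substituting into each constraint:
  (1) 3(1) + 2(0) + 3(0) + 5 = 8 ✓
  (2) 0 < 9 ✓
  (3) 1 > 0 ✓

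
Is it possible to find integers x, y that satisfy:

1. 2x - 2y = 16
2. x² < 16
Yes

Take x = 0, y = -8. Substituting into each constraint:
  (1) 2(0) - 2(-8) = 16 ✓
  (2) x² = (0)² = 0, and 0 < 16 ✓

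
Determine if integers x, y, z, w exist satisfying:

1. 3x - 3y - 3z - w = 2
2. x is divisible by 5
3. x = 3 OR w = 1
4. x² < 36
Yes

Take x = 0, y = -1, z = 0, w = 1. Substituting into each constraint:
  (1) 3(0) - 3(-1) - 3(0) + (-1) = 2 ✓
  (2) 0 = 5 × 0, remainder 0 ✓
  (3) w = 1, target 1 ✓ (second branch holds)
  (4) x² = (0)² = 0, and 0 < 36 ✓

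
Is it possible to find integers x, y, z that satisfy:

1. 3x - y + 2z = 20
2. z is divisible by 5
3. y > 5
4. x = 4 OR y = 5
Yes

Take x = 4, y = 12, z = 10. Substituting into each constraint:
  (1) 3(4) + (-12) + 2(10) = 20 ✓
  (2) 10 = 5 × 2, remainder 0 ✓
  (3) 12 > 5 ✓
  (4) x = 4, target 4 ✓ (first branch holds)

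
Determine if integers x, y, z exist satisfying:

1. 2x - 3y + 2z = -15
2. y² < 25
Yes

Take x = 0, y = -1, z = -9. Substituting into each constraint:
  (1) 2(0) - 3(-1) + 2(-9) = -15 ✓
  (2) y² = (-1)² = 1, and 1 < 25 ✓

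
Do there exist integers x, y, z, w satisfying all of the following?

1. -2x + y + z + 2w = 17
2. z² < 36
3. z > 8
No

A contradictory subset is {z² < 36, z > 8}. No integer assignment can satisfy these jointly:

  - z² < 36: restricts z to |z| ≤ 5
  - z > 8: bounds one variable relative to a constant

Direct contradiction: the bounds on z require z ≥ 9 and z ≤ 5 simultaneously, which is empty.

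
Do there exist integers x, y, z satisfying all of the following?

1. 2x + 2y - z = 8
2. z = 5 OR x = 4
Yes

Take x = 4, y = 0, z = 0. Substituting into each constraint:
  (1) 2(4) + 2(0) + 0 = 8 ✓
  (2) x = 4, target 4 ✓ (second branch holds)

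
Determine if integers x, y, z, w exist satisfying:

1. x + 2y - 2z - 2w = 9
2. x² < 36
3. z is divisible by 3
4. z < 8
Yes

Take x = -1, y = 5, z = 0, w = 0. Substituting into each constraint:
  (1) (-1) + 2(5) - 2(0) - 2(0) = 9 ✓
  (2) x² = (-1)² = 1, and 1 < 36 ✓
  (3) 0 = 3 × 0, remainder 0 ✓
  (4) 0 < 8 ✓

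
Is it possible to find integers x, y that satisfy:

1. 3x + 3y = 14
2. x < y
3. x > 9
No

Even the single constraint (3x + 3y = 14) is infeasible over the integers.

  - 3x + 3y = 14: every term on the left is divisible by 3, so the LHS ≡ 0 (mod 3), but the RHS 14 is not — no integer solution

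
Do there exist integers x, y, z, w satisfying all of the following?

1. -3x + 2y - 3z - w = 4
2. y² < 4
Yes

Take x = 0, y = 0, z = 0, w = -4. Substituting into each constraint:
  (1) -3(0) + 2(0) - 3(0) + 4 = 4 ✓
  (2) y² = (0)² = 0, and 0 < 4 ✓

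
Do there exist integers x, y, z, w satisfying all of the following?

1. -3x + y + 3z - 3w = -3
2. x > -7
Yes

Take x = 1, y = 0, z = 0, w = 0. Substituting into each constraint:
  (1) -3(1) + 0 + 3(0) - 3(0) = -3 ✓
  (2) 1 > -7 ✓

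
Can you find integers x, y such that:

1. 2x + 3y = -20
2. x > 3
Yes

Take x = 5, y = -10. Substituting into each constraint:
  (1) 2(5) + 3(-10) = -20 ✓
  (2) 5 > 3 ✓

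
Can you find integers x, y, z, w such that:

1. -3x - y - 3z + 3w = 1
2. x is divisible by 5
Yes

Take x = 0, y = -1, z = 0, w = 0. Substituting into each constraint:
  (1) -3(0) + 1 - 3(0) + 3(0) = 1 ✓
  (2) 0 = 5 × 0, remainder 0 ✓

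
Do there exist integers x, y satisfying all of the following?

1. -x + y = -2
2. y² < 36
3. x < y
No

A contradictory subset is {-x + y = -2, x < y}. No integer assignment can satisfy these jointly:

  - -x + y = -2: is a linear equation tying the variables together
  - x < y: bounds one variable relative to another variable

From the equation, x − y = 2, i.e. y − x = -2; but y > x requires y − x ≥ 1. Contradiction.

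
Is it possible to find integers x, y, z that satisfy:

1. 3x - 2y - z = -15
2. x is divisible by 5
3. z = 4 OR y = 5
Yes

Take x = -5, y = 5, z = -10. Substituting into each constraint:
  (1) 3(-5) - 2(5) + 10 = -15 ✓
  (2) -5 = 5 × -1, remainder 0 ✓
  (3) y = 5, target 5 ✓ (second branch holds)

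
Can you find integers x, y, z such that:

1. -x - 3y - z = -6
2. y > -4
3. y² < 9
Yes

Take x = 0, y = 0, z = 6. Substituting into each constraint:
  (1) 0 - 3(0) + (-6) = -6 ✓
  (2) 0 > -4 ✓
  (3) y² = (0)² = 0, and 0 < 9 ✓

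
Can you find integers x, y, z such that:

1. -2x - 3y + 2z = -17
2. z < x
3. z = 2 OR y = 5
Yes

Take x = 3, y = 5, z = 2. Substituting into each constraint:
  (1) -2(3) - 3(5) + 2(2) = -17 ✓
  (2) 2 < 3 ✓
  (3) z = 2, target 2 ✓ (first branch holds)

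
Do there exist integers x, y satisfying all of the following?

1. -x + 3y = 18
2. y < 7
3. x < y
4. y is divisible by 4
Yes

Take x = -18, y = 0. Substituting into each constraint:
  (1) 18 + 3(0) = 18 ✓
  (2) 0 < 7 ✓
  (3) -18 < 0 ✓
  (4) 0 = 4 × 0, remainder 0 ✓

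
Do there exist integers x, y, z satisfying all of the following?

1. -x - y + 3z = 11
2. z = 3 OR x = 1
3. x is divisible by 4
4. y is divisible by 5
Yes

Take x = 8, y = -10, z = 3. Substituting into each constraint:
  (1) (-8) + 10 + 3(3) = 11 ✓
  (2) z = 3, target 3 ✓ (first branch holds)
  (3) 8 = 4 × 2, remainder 0 ✓
  (4) -10 = 5 × -2, remainder 0 ✓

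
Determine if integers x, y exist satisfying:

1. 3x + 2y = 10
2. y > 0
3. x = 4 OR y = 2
Yes

Take x = 2, y = 2. Substituting into each constraint:
  (1) 3(2) + 2(2) = 10 ✓
  (2) 2 > 0 ✓
  (3) y = 2, target 2 ✓ (second branch holds)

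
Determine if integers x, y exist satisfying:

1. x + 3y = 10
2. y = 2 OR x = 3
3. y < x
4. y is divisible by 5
No

The full constraint system is jointly infeasible over the integers. Each constraint and what it forces:

  - x + 3y = 10: is a linear equation tying the variables together
  - y = 2 OR x = 3: forces a choice: either y = 2 or x = 3
  - y < x: bounds one variable relative to another variable
  - y is divisible by 5: restricts y to multiples of 5

Split on the disjunction (y = 2 OR x = 3):
  • If y = 2: this contradicts the divisibility constraint — 2 is not a multiple of 5.
  • If x = 3: with x = 3, writing y = 5y', every remaining term of the linear equation is divisible by 15, so the left side is ≡ 0 (mod 15); but the right side 7 ≡ 7 (mod 15). No integers can satisfy it.
Both branches are infeasible, so the system has no integer solution.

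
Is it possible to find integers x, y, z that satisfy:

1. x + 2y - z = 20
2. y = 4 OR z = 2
Yes

Take x = 22, y = 0, z = 2. Substituting into each constraint:
  (1) 22 + 2(0) + (-2) = 20 ✓
  (2) z = 2, target 2 ✓ (second branch holds)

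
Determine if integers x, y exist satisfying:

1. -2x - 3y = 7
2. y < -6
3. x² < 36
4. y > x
No

A contradictory subset is {-2x - 3y = 7, y < -6, y > x}. No integer assignment can satisfy these jointly:

  - -2x - 3y = 7: is a linear equation tying the variables together
  - y < -6: bounds one variable relative to a constant
  - y > x: bounds one variable relative to another variable

Propagating the comparison: x < y and y ≤ -7 give x ≤ -8. Range argument: with x ∈ [−∞, -8], y ∈ [−∞, -7], the left side of the equation is at least 37, but the right side is 7 < 37. No integer solution exists.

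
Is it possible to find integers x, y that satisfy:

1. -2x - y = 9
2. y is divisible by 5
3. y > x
Yes

Take x = -7, y = 5. Substituting into each constraint:
  (1) -2(-7) + (-5) = 9 ✓
  (2) 5 = 5 × 1, remainder 0 ✓
  (3) 5 > -7 ✓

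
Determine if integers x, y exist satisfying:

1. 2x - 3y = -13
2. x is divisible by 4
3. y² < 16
Yes

Take x = -8, y = -1. Substituting into each constraint:
  (1) 2(-8) - 3(-1) = -13 ✓
  (2) -8 = 4 × -2, remainder 0 ✓
  (3) y² = (-1)² = 1, and 1 < 16 ✓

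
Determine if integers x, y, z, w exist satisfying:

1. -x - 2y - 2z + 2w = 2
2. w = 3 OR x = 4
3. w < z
Yes

Take x = 4, y = -4, z = 1, w = 0. Substituting into each constraint:
  (1) (-4) - 2(-4) - 2(1) + 2(0) = 2 ✓
  (2) x = 4, target 4 ✓ (second branch holds)
  (3) 0 < 1 ✓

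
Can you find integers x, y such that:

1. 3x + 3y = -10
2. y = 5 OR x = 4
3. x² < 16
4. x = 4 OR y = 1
No

Even the single constraint (3x + 3y = -10) is infeasible over the integers.

  - 3x + 3y = -10: every term on the left is divisible by 3, so the LHS ≡ 0 (mod 3), but the RHS -10 is not — no integer solution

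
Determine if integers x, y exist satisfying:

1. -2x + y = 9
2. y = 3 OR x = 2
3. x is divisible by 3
Yes

Take x = -3, y = 3. Substituting into each constraint:
  (1) -2(-3) + 3 = 9 ✓
  (2) y = 3, target 3 ✓ (first branch holds)
  (3) -3 = 3 × -1, remainder 0 ✓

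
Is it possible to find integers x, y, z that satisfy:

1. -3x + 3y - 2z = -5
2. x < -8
Yes

Take x = -9, y = -10, z = 1. Substituting into each constraint:
  (1) -3(-9) + 3(-10) - 2(1) = -5 ✓
  (2) -9 < -8 ✓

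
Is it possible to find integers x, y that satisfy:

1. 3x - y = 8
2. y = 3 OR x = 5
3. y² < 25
No

The full constraint system is jointly infeasible over the integers. Each constraint and what it forces:

  - 3x - y = 8: is a linear equation tying the variables together
  - y = 3 OR x = 5: forces a choice: either y = 3 or x = 5
  - y² < 25: restricts y to |y| ≤ 4

Split on the disjunction (y = 3 OR x = 5):
  • If y = 3: with y = 3, every remaining term of the linear equation is divisible by 3, so the left side is ≡ 0 (mod 3); but the right side 11 ≡ 2 (mod 3). No integers can satisfy it.
  • If x = 5: the equation forces y = 7, but y² < 25 requires |y| ≤ 4.
Both branches are infeasible, so the system has no integer solution.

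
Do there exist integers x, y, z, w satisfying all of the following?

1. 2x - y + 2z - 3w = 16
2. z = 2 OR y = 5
Yes

Take x = 8, y = 5, z = 1, w = -1. Substituting into each constraint:
  (1) 2(8) + (-5) + 2(1) - 3(-1) = 16 ✓
  (2) y = 5, target 5 ✓ (second branch holds)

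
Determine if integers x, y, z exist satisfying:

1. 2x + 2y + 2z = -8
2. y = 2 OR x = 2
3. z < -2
Yes

Take x = 2, y = 0, z = -6. Substituting into each constraint:
  (1) 2(2) + 2(0) + 2(-6) = -8 ✓
  (2) x = 2, target 2 ✓ (second branch holds)
  (3) -6 < -2 ✓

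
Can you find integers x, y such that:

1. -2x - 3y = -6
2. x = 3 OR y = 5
Yes

Take x = 3, y = 0. Substituting into each constraint:
  (1) -2(3) - 3(0) = -6 ✓
  (2) x = 3, target 3 ✓ (first branch holds)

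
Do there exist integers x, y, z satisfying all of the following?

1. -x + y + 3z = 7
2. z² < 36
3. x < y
Yes

Take x = 0, y = 1, z = 2. Substituting into each constraint:
  (1) 0 + 1 + 3(2) = 7 ✓
  (2) z² = (2)² = 4, and 4 < 36 ✓
  (3) 0 < 1 ✓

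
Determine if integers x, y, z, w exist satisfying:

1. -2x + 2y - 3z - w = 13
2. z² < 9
Yes

Take x = 0, y = 0, z = 0, w = -13. Substituting into each constraint:
  (1) -2(0) + 2(0) - 3(0) + 13 = 13 ✓
  (2) z² = (0)² = 0, and 0 < 9 ✓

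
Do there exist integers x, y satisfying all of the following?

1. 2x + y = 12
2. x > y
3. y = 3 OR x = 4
No

The full constraint system is jointly infeasible over the integers. Each constraint and what it forces:

  - 2x + y = 12: is a linear equation tying the variables together
  - x > y: bounds one variable relative to another variable
  - y = 3 OR x = 4: forces a choice: either y = 3 or x = 4

Split on the disjunction (y = 3 OR x = 4):
  • If y = 3: with y = 3, every remaining term of the linear equation is divisible by 2, so the left side is ≡ 0 (mod 2); but the right side 9 ≡ 1 (mod 2). No integers can satisfy it.
  • If x = 4: the equation forces y = 4, giving (x, y) = (4, 4), which violates x > y.
Both branches are infeasible, so the system has no integer solution.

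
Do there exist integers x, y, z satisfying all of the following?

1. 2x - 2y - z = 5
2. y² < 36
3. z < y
Yes

Take x = 5, y = 2, z = 1. Substituting into each constraint:
  (1) 2(5) - 2(2) + (-1) = 5 ✓
  (2) y² = (2)² = 4, and 4 < 36 ✓
  (3) 1 < 2 ✓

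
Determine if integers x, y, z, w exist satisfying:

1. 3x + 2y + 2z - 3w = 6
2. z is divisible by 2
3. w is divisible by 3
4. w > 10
Yes

Take x = 14, y = 0, z = 0, w = 12. Substituting into each constraint:
  (1) 3(14) + 2(0) + 2(0) - 3(12) = 6 ✓
  (2) 0 = 2 × 0, remainder 0 ✓
  (3) 12 = 3 × 4, remainder 0 ✓
  (4) 12 > 10 ✓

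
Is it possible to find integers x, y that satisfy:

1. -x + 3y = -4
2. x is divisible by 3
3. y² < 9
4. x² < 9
No

A contradictory subset is {-x + 3y = -4, x is divisible by 3}. No integer assignment can satisfy these jointly:

  - -x + 3y = -4: is a linear equation tying the variables together
  - x is divisible by 3: restricts x to multiples of 3

Modular obstruction: writing x = 3x', every remaining term of the linear equation is divisible by 3, so the left side is ≡ 0 (mod 3); but the right side -4 ≡ 2 (mod 3). No integers can satisfy it.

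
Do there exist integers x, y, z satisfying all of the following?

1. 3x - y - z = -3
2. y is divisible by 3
Yes

Take x = -1, y = 0, z = 0. Substituting into each constraint:
  (1) 3(-1) + 0 + 0 = -3 ✓
  (2) 0 = 3 × 0, remainder 0 ✓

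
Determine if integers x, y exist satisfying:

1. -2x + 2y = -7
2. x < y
No

Even the single constraint (-2x + 2y = -7) is infeasible over the integers.

  - -2x + 2y = -7: every term on the left is divisible by 2, so the LHS ≡ 0 (mod 2), but the RHS -7 is not — no integer solution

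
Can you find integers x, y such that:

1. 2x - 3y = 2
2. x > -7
Yes

Take x = 1, y = 0. Substituting into each constraint:
  (1) 2(1) - 3(0) = 2 ✓
  (2) 1 > -7 ✓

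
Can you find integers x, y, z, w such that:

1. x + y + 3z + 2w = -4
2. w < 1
Yes

Take x = 0, y = 0, z = 0, w = -2. Substituting into each constraint:
  (1) 0 + 0 + 3(0) + 2(-2) = -4 ✓
  (2) -2 < 1 ✓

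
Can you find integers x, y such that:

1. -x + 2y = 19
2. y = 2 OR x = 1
Yes

Take x = 1, y = 10. Substituting into each constraint:
  (1) (-1) + 2(10) = 19 ✓
  (2) x = 1, target 1 ✓ (second branch holds)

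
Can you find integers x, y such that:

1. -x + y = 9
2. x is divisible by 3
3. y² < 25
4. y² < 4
Yes

Take x = -9, y = 0. Substituting into each constraint:
  (1) 9 + 0 = 9 ✓
  (2) -9 = 3 × -3, remainder 0 ✓
  (3) y² = (0)² = 0, and 0 < 25 ✓
  (4) y² = (0)² = 0, and 0 < 4 ✓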